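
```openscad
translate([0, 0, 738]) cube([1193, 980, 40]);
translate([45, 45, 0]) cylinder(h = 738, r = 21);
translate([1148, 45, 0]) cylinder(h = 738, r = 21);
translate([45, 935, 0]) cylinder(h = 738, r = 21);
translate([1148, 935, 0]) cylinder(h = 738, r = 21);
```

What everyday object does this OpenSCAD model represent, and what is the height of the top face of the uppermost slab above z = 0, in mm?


A table. The table height is 778 mm.

A 1193×980×40 slab sits at z = 738 on four Ø42 mm round legs — a table. The top surface is at 738 + 40 = 778 mm.


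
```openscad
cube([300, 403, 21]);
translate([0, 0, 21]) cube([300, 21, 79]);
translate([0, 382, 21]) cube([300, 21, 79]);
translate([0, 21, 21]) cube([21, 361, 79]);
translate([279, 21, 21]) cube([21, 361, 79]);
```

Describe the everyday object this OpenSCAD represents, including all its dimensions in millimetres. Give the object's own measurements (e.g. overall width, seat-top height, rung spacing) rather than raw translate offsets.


An open-topped rectangular box: outside dimensions 300×403×100 mm, with a uniform wall and base thickness of 21 mm. The base is a full 300×403 slab on the floor; four walls sit on top of the base. The front and back walls (the −y and +y sides) span the full width; the two side walls fit between them.


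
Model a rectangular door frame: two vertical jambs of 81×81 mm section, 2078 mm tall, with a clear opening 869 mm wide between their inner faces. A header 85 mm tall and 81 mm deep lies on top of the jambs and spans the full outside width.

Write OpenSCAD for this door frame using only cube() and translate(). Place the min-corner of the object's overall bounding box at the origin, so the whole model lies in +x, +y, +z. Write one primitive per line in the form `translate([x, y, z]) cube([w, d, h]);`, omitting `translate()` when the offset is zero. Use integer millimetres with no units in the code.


cube([81, 81, 2078]);
translate([950, 0, 0]) cube([81, 81, 2078]);
translate([0, 0, 2078]) cube([1031, 81, 85]);


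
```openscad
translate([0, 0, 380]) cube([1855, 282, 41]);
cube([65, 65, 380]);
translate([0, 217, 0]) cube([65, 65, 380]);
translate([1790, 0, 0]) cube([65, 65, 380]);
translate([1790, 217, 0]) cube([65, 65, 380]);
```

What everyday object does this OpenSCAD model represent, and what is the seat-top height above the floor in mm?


A bench. The seat-top height is 421 mm.

A long slab on four corner posts — a bench. The slab sits at z = 380 with thickness 41, so the top is 380 + 41 = 421 mm.


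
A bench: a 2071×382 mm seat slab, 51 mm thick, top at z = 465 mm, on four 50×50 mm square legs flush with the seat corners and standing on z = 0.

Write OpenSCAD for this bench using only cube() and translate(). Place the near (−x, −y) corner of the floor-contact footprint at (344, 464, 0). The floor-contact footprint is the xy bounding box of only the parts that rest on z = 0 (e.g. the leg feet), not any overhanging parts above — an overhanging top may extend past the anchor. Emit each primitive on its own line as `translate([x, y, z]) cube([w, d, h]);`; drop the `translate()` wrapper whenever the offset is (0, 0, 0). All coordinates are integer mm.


translate([344, 464, 414]) cube([2071, 382, 51]);
translate([344, 464, 0]) cube([50, 50, 414]);
translate([344, 796, 0]) cube([50, 50, 414]);
translate([2365, 464, 0]) cube([50, 50, 414]);
translate([2365, 796, 0]) cube([50, 50, 414]);


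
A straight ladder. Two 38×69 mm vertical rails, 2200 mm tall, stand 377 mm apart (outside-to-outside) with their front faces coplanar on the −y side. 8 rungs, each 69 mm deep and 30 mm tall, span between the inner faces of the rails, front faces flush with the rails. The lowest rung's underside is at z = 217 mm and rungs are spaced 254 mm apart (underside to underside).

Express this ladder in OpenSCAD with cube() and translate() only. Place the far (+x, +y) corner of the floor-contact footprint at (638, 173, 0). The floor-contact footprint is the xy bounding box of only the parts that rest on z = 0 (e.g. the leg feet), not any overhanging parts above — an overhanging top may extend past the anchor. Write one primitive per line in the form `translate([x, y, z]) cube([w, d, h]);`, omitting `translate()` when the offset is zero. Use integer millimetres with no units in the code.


translate([261, 104, 0]) cube([38, 69, 2200]);
translate([600, 104, 0]) cube([38, 69, 2200]);
translate([299, 104, 217]) cube([301, 69, 30]);
translate([299, 104, 471]) cube([301, 69, 30]);
translate([299, 104, 725]) cube([301, 69, 30]);
translate([299, 104, 979]) cube([301, 69, 30]);
translate([299, 104, 1233]) cube([301, 69, 30]);
translate([299, 104, 1487]) cube([301, 69, 30]);
translate([299, 104, 1741]) cube([301, 69, 30]);
translate([299, 104, 1995]) cube([301, 69, 30]);


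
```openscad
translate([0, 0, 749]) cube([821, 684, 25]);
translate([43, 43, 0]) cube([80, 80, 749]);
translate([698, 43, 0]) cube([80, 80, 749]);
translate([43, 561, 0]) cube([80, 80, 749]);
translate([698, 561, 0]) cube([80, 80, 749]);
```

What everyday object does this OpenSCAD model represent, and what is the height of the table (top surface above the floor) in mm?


A table. The table height is 774 mm.

A 821×684×25 slab sits at z = 749 on four 80 mm square posts — a table. The top surface is at 749 + 25 = 774 mm.


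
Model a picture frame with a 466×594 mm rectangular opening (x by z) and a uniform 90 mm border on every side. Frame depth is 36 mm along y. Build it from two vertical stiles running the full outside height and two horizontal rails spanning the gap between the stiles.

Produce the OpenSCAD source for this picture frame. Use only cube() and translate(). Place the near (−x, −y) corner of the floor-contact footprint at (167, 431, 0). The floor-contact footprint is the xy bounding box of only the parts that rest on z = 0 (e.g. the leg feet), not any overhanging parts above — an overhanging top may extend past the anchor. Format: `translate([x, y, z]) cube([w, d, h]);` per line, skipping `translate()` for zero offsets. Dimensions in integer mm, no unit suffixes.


translate([167, 431, 0]) cube([90, 36, 774]);
translate([723, 431, 0]) cube([90, 36, 774]);
translate([257, 431, 0]) cube([466, 36, 90]);
translate([257, 431, 684]) cube([466, 36, 90]);


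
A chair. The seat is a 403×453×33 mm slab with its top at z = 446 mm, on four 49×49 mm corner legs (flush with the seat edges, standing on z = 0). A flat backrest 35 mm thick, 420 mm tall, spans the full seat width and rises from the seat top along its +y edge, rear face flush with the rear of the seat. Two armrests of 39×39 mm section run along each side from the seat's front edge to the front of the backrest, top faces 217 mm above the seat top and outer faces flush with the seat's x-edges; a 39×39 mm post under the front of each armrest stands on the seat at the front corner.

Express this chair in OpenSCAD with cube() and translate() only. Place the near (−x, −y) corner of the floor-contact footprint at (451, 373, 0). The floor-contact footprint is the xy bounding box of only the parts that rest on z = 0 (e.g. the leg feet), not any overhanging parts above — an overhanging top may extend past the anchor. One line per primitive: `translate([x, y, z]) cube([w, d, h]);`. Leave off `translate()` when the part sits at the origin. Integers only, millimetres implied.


// leg_h = 446 - 33 = 413
// arm post h = 217 - 39 = 178
translate([451, 373, 413]) cube([403, 453, 33]);
translate([451, 373, 0]) cube([49, 49, 413]);
translate([805, 373, 0]) cube([49, 49, 413]);
translate([451, 777, 0]) cube([49, 49, 413]);
translate([805, 777, 0]) cube([49, 49, 413]);
translate([451, 791, 446]) cube([403, 35, 420]);
translate([451, 373, 624]) cube([39, 418, 39]);
translate([815, 373, 624]) cube([39, 418, 39]);
translate([451, 373, 446]) cube([39, 39, 178]);
translate([815, 373, 446]) cube([39, 39, 178]);


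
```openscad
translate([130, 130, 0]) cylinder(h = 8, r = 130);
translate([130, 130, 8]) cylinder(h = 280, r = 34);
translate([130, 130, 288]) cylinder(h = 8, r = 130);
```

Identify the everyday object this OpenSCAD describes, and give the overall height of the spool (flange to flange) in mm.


A spool. The overall height is 296 mm.

Three coaxial cylinders, large–small–large — a spool. Two 8 mm flanges and a 280 mm core give 8 + 280 + 8 = 296 mm.


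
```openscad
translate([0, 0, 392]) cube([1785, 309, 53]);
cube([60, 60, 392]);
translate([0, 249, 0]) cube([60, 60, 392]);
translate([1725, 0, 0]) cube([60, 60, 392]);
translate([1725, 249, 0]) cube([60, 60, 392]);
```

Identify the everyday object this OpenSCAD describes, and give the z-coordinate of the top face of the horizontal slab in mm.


A bench. The seat-top height is 445 mm.

A long slab on four corner posts — a bench. The slab sits at z = 392 with thickness 53, so the top is 392 + 53 = 445 mm.


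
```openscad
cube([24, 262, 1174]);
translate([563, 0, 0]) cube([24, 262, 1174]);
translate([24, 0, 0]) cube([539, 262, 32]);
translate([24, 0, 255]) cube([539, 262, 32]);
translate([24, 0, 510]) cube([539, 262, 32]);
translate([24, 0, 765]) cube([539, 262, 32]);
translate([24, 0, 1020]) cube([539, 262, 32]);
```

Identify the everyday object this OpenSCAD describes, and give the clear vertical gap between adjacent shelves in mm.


A bookshelf. The clear shelf gap is 223 mm.

Two tall side panels with 5 horizontal boards between them — a bookshelf. The first two shelf undersides are at z = 0 and z = 255; with shelf thickness 32, the clear gap is 255 − 0 − 32 = 223 mm.


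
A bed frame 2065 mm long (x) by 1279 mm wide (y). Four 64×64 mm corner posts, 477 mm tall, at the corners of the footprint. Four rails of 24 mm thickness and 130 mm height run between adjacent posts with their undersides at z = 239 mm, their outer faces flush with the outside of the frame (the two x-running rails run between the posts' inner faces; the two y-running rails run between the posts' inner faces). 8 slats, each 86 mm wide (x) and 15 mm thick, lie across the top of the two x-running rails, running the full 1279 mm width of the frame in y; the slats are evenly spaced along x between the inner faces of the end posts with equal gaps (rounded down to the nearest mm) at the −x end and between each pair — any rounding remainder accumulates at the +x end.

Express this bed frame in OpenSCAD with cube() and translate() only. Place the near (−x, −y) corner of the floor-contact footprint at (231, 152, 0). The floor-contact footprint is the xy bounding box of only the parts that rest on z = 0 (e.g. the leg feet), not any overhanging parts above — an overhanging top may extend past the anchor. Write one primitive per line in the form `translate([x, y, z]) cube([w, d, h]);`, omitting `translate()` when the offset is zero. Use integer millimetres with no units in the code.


translate([231, 152, 0]) cube([64, 64, 477]);
translate([231, 1367, 0]) cube([64, 64, 477]);
translate([2232, 152, 0]) cube([64, 64, 477]);
translate([2232, 1367, 0]) cube([64, 64, 477]);
translate([295, 152, 239]) cube([1937, 24, 130]);
translate([295, 1407, 239]) cube([1937, 24, 130]);
translate([231, 216, 239]) cube([24, 1151, 130]);
translate([2272, 216, 239]) cube([24, 1151, 130]);
translate([433, 152, 369]) cube([86, 1279, 15]);
translate([657, 152, 369]) cube([86, 1279, 15]);
translate([881, 152, 369]) cube([86, 1279, 15]);
translate([1105, 152, 369]) cube([86, 1279, 15]);
translate([1329, 152, 369]) cube([86, 1279, 15]);
translate([1553, 152, 369]) cube([86, 1279, 15]);
translate([1777, 152, 369]) cube([86, 1279, 15]);
translate([2001, 152, 369]) cube([86, 1279, 15]);


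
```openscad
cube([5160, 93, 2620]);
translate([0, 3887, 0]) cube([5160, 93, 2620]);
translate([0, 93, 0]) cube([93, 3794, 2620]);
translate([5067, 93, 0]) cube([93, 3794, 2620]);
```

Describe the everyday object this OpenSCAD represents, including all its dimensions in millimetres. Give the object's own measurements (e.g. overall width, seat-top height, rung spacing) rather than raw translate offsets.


The wall frame of a small rectangular building: four walls, each 2620 mm tall and 93 mm thick, enclosing a footprint 5160 mm (x) by 3980 mm (y) outside-to-outside, with no floor or roof. The front and back walls (the −y and +y sides) span the full width; the two side walls fit between them.


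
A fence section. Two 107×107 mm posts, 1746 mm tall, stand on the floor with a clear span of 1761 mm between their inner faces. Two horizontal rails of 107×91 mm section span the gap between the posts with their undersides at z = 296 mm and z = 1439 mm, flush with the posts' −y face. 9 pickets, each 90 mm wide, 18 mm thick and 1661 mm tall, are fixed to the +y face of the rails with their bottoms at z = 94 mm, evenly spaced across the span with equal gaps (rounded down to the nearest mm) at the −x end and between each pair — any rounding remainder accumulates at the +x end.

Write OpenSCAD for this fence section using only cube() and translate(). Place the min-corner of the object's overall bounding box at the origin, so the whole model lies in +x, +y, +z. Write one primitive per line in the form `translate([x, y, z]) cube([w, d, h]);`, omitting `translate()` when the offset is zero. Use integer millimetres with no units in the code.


cube([107, 107, 1746]);
translate([1868, 0, 0]) cube([107, 107, 1746]);
translate([107, 0, 296]) cube([1761, 107, 91]);
translate([107, 0, 1439]) cube([1761, 107, 91]);
translate([202, 107, 94]) cube([90, 18, 1661]);
translate([387, 107, 94]) cube([90, 18, 1661]);
translate([572, 107, 94]) cube([90, 18, 1661]);
translate([757, 107, 94]) cube([90, 18, 1661]);
translate([942, 107, 94]) cube([90, 18, 1661]);
translate([1127, 107, 94]) cube([90, 18, 1661]);
translate([1312, 107, 94]) cube([90, 18, 1661]);
translate([1497, 107, 94]) cube([90, 18, 1661]);
translate([1682, 107, 94]) cube([90, 18, 1661]);


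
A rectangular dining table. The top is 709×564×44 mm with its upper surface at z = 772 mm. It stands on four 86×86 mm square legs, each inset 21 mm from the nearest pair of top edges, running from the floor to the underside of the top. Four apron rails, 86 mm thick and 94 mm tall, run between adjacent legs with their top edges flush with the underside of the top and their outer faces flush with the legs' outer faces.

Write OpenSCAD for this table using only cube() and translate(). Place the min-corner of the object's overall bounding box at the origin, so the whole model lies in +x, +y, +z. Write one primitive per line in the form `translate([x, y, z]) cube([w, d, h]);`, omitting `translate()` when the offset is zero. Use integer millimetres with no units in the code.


// leg_h = 772 - 44 = 728
// apron z = 728 - 94 = 634
translate([0, 0, 728]) cube([709, 564, 44]);
translate([21, 21, 0]) cube([86, 86, 728]);
translate([602, 21, 0]) cube([86, 86, 728]);
translate([21, 457, 0]) cube([86, 86, 728]);
translate([602, 457, 0]) cube([86, 86, 728]);
translate([107, 21, 634]) cube([495, 86, 94]);
translate([107, 457, 634]) cube([495, 86, 94]);
translate([21, 107, 634]) cube([86, 350, 94]);
translate([602, 107, 634]) cube([86, 350, 94]);


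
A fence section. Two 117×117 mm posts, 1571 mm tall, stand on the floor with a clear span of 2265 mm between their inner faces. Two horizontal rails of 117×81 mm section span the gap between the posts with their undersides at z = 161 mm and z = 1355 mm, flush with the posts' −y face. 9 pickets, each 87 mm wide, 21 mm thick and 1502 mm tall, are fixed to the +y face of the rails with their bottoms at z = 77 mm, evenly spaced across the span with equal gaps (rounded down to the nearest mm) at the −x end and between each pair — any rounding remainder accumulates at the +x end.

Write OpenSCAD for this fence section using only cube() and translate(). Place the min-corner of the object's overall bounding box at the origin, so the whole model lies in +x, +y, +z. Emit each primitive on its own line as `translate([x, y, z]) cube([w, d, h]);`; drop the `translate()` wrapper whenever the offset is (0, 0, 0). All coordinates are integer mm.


cube([117, 117, 1571]);
translate([2382, 0, 0]) cube([117, 117, 1571]);
translate([117, 0, 161]) cube([2265, 117, 81]);
translate([117, 0, 1355]) cube([2265, 117, 81]);
translate([265, 117, 77]) cube([87, 21, 1502]);
translate([500, 117, 77]) cube([87, 21, 1502]);
translate([735, 117, 77]) cube([87, 21, 1502]);
translate([970, 117, 77]) cube([87, 21, 1502]);
translate([1205, 117, 77]) cube([87, 21, 1502]);
translate([1440, 117, 77]) cube([87, 21, 1502]);
translate([1675, 117, 77]) cube([87, 21, 1502]);
translate([1910, 117, 77]) cube([87, 21, 1502]);
translate([2145, 117, 77]) cube([87, 21, 1502]);


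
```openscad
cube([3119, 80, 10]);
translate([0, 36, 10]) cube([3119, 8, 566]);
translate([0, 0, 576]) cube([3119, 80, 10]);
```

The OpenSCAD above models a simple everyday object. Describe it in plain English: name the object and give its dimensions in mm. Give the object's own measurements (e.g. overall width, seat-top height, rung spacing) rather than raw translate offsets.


An I-beam lying along x, 3119 mm long. Overall section height 586 mm. Two flanges 80 mm wide (y) and 10 mm thick, one on the floor and one at the top; a web 8 mm thick runs between them, centred on the flange width.


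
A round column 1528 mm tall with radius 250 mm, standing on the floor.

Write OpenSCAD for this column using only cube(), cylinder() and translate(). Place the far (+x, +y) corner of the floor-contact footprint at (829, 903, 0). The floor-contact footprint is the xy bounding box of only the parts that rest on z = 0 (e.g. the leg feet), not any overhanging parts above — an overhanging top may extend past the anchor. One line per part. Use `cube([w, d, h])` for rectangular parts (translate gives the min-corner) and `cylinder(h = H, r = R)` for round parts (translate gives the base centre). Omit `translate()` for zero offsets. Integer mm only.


translate([579, 653, 0]) cylinder(h = 1528, r = 250);


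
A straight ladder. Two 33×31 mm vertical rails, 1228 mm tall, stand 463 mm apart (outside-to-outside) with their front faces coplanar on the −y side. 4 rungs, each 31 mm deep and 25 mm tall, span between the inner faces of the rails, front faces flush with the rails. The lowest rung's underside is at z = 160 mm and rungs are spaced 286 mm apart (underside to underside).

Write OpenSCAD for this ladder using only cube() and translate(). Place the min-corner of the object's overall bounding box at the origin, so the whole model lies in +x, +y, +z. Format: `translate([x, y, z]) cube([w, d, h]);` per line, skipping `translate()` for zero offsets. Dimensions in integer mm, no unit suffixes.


// rung span = 463 - 2*33 = 397
// rung[k] z = 160 + k*286
cube([33, 31, 1228]);
translate([430, 0, 0]) cube([33, 31, 1228]);
translate([33, 0, 160]) cube([397, 31, 25]);
translate([33, 0, 446]) cube([397, 31, 25]);
translate([33, 0, 732]) cube([397, 31, 25]);
translate([33, 0, 1018]) cube([397, 31, 25]);


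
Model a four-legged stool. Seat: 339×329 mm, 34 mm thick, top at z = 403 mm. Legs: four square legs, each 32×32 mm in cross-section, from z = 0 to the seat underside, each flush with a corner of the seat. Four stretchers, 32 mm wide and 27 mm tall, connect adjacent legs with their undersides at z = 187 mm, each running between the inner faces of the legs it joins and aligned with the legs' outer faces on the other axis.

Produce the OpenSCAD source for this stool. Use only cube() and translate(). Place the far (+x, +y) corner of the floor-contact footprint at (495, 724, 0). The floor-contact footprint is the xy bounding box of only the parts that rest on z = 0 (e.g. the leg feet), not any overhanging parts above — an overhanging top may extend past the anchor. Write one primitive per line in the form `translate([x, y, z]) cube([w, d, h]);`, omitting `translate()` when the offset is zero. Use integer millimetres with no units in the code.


translate([156, 395, 369]) cube([339, 329, 34]);
translate([156, 395, 0]) cube([32, 32, 369]);
translate([463, 395, 0]) cube([32, 32, 369]);
translate([156, 692, 0]) cube([32, 32, 369]);
translate([463, 692, 0]) cube([32, 32, 369]);
translate([188, 395, 187]) cube([275, 32, 27]);
translate([188, 692, 187]) cube([275, 32, 27]);
translate([156, 427, 187]) cube([32, 265, 27]);
translate([463, 427, 187]) cube([32, 265, 27]);


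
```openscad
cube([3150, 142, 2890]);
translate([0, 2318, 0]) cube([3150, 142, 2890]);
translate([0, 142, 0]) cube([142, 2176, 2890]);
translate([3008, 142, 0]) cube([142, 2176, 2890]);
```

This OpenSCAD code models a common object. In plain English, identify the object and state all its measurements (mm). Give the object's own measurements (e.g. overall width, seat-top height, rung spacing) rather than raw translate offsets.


The wall frame of a small rectangular building: four walls, each 2890 mm tall and 142 mm thick, enclosing a footprint 3150 mm (x) by 2460 mm (y) outside-to-outside, with no floor or roof. The front and back walls (the −y and +y sides) span the full width; the two side walls fit between them.


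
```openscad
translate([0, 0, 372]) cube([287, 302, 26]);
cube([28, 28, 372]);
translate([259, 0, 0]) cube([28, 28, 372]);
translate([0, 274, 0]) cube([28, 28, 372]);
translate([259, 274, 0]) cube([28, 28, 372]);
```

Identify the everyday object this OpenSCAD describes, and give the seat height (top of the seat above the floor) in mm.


A stool. The seat height is 398 mm.

A 287×302×26 slab at z = 372 on four corner posts — a stool. The seat top is 372 + 26 = 398 mm.


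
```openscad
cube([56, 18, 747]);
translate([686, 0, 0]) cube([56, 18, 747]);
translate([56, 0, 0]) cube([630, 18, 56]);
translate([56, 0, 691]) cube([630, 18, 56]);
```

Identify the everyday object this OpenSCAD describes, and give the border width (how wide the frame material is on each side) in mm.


A picture frame. The border width is 56 mm.

Four thin pieces enclosing a rectangular opening — a picture frame. The two full-height stiles are 747 mm tall; the top rail sits at z = 691 and is 56 mm tall, so the border above the opening is 747 − 691 = 56 mm, matching the stile x-width.


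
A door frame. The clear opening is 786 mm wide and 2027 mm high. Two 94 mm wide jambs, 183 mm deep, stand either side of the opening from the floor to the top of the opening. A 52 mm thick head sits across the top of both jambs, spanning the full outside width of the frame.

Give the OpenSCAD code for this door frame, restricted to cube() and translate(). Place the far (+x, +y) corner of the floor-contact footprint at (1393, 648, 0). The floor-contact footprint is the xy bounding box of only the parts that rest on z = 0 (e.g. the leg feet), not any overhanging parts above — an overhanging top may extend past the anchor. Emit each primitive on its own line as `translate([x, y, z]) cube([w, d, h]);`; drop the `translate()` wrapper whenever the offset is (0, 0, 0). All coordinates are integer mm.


translate([419, 465, 0]) cube([94, 183, 2027]);
translate([1299, 465, 0]) cube([94, 183, 2027]);
translate([419, 465, 2027]) cube([974, 183, 52]);


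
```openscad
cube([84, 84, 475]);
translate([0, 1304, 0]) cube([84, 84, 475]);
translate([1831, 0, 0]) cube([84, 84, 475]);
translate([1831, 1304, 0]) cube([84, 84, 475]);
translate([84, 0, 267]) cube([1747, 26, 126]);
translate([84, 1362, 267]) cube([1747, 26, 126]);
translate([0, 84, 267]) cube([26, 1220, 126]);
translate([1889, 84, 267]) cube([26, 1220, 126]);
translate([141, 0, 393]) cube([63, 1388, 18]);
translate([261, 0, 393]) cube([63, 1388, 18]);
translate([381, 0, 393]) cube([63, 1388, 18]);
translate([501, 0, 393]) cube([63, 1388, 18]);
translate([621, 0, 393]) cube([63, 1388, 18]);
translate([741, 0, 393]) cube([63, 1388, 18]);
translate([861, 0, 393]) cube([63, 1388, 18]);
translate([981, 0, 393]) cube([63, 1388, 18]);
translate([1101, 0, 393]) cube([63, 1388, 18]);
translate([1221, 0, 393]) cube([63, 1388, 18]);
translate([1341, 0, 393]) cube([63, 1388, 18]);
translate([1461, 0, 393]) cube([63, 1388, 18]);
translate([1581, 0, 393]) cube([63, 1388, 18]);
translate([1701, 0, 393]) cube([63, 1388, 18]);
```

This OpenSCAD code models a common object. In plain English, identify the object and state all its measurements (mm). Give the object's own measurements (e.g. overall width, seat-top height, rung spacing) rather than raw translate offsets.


A bed frame 1915 mm long (x) by 1388 mm wide (y). Four 84×84 mm corner posts, 475 mm tall, at the corners of the footprint. Four rails of 26 mm thickness and 126 mm height run between adjacent posts with their undersides at z = 267 mm, their outer faces flush with the outside of the frame (the two x-running rails run between the posts' inner faces; the two y-running rails run between the posts' inner faces). 14 slats, each 63 mm wide (x) and 18 mm thick, lie across the top of the two x-running rails, running the full 1388 mm width of the frame in y; along x they sit between the end posts with a 57 mm gap after the −x posts and between neighbouring slats, leaving 67 mm before the +x posts.


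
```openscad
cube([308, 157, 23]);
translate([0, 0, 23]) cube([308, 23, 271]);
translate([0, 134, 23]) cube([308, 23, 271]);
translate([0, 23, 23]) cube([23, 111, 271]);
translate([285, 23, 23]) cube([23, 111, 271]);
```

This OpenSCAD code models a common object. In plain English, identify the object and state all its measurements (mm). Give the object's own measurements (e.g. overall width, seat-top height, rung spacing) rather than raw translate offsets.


An open-topped rectangular box: outside dimensions 308×157×294 mm, with a uniform wall and base thickness of 23 mm. The base is a full 308×157 slab on the floor; four walls sit on top of the base. The front and back walls (the −y and +y sides) span the full width; the two side walls fit between them.


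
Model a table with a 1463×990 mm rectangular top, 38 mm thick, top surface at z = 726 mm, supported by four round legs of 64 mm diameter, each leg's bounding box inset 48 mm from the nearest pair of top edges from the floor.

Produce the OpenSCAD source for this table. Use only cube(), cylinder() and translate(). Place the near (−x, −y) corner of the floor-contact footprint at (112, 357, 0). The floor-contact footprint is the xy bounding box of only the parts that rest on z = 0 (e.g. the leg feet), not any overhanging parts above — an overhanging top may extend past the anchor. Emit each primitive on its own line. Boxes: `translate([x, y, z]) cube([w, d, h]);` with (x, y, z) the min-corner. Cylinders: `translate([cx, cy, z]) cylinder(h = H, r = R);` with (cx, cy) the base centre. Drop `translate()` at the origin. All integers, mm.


translate([64, 309, 688]) cube([1463, 990, 38]);
translate([144, 389, 0]) cylinder(h = 688, r = 32);
translate([1447, 389, 0]) cylinder(h = 688, r = 32);
translate([144, 1219, 0]) cylinder(h = 688, r = 32);
translate([1447, 1219, 0]) cylinder(h = 688, r = 32);


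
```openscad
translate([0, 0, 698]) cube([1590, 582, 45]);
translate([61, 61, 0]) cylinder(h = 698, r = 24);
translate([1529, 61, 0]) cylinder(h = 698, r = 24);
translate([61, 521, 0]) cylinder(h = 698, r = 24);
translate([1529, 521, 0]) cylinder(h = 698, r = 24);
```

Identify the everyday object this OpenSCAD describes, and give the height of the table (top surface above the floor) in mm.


A table. The table height is 743 mm.

A 1590×582×45 slab sits at z = 698 on four Ø48 mm round legs — a table. The top surface is at 698 + 45 = 743 mm.


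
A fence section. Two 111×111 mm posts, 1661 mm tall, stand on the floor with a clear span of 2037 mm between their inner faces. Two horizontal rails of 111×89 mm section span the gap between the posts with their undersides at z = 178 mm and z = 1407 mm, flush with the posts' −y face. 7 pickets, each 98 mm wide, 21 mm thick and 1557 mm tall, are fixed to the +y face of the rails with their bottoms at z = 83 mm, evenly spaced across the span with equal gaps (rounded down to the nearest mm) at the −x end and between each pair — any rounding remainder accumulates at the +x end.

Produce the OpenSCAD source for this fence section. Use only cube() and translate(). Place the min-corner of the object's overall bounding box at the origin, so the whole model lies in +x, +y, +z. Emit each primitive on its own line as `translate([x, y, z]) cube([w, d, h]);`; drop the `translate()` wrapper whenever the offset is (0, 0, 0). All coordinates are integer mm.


cube([111, 111, 1661]);
translate([2148, 0, 0]) cube([111, 111, 1661]);
translate([111, 0, 178]) cube([2037, 111, 89]);
translate([111, 0, 1407]) cube([2037, 111, 89]);
translate([279, 111, 83]) cube([98, 21, 1557]);
translate([545, 111, 83]) cube([98, 21, 1557]);
translate([811, 111, 83]) cube([98, 21, 1557]);
translate([1077, 111, 83]) cube([98, 21, 1557]);
translate([1343, 111, 83]) cube([98, 21, 1557]);
translate([1609, 111, 83]) cube([98, 21, 1557]);
translate([1875, 111, 83]) cube([98, 21, 1557]);


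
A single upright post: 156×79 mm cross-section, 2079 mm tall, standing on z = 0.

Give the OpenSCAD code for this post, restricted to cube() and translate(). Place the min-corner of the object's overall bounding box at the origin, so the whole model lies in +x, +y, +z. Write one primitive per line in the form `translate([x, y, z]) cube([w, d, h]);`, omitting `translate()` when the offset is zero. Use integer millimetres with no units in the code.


cube([156, 79, 2079]);


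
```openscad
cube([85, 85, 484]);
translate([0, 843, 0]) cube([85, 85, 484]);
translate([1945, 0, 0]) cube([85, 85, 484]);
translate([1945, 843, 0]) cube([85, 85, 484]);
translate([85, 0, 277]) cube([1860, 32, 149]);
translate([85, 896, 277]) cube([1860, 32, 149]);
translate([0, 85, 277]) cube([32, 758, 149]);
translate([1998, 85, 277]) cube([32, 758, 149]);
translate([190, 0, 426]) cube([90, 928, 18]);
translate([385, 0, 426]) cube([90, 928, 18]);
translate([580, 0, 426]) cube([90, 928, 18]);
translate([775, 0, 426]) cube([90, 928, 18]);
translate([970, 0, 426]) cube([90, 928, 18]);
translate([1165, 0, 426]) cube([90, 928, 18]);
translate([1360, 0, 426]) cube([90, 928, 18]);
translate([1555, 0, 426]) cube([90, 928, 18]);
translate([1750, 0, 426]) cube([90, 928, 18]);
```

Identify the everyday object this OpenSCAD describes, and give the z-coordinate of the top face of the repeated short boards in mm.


A bed frame. The slat-top height is 444 mm.

Four posts, four rails, and a row of slats — a bed frame. Slats sit on the rails at z = 277 + 149 = 426; with slat thickness 18, the top is 444 mm.


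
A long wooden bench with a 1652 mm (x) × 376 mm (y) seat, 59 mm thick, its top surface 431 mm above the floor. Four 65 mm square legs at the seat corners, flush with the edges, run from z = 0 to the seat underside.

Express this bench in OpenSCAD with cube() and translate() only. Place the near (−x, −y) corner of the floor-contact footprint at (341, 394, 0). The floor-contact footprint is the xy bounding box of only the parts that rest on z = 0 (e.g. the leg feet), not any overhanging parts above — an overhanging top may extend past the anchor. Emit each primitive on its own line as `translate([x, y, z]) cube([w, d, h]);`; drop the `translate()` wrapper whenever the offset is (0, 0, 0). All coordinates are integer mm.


// leg_h = 431 − 59 = 372
translate([341, 394, 372]) cube([1652, 376, 59]);
translate([341, 394, 0]) cube([65, 65, 372]);
translate([341, 705, 0]) cube([65, 65, 372]);
translate([1928, 394, 0]) cube([65, 65, 372]);
translate([1928, 705, 0]) cube([65, 65, 372]);


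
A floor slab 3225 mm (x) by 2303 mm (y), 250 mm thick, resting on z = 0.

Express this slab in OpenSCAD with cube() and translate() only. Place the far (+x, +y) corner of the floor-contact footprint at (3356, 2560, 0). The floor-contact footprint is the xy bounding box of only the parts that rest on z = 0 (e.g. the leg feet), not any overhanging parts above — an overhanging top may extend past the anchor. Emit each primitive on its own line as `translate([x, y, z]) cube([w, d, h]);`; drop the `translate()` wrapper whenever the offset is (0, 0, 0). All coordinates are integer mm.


translate([131, 257, 0]) cube([3225, 2303, 250]);


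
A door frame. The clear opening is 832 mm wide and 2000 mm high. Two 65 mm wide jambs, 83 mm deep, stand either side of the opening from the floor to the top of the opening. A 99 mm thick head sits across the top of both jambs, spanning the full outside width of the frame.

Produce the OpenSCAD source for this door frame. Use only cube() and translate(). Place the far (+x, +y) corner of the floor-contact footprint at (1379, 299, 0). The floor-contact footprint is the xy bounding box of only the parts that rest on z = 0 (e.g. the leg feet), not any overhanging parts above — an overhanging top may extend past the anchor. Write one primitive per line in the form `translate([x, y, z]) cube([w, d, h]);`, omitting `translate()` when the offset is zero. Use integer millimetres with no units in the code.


translate([417, 216, 0]) cube([65, 83, 2000]);
translate([1314, 216, 0]) cube([65, 83, 2000]);
translate([417, 216, 2000]) cube([962, 83, 99]);


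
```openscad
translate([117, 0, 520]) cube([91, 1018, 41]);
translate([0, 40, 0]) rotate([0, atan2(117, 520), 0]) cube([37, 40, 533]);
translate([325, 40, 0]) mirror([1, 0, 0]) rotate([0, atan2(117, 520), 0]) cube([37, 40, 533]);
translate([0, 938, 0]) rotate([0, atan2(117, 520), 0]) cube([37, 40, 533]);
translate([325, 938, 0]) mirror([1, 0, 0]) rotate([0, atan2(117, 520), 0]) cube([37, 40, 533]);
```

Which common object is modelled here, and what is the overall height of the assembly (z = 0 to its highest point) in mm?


A sawhorse. The overall height is 561 mm.

A beam across two mirrored pairs of raked legs — a sawhorse. The beam's underside is at z = 520 (matching the legs' vertical rise in atan2(117, 520)) and the beam is 41 mm tall, so its top is at 520 + 41 = 561 mm. The raked legs top out at the beam's underside, so that is the highest point.


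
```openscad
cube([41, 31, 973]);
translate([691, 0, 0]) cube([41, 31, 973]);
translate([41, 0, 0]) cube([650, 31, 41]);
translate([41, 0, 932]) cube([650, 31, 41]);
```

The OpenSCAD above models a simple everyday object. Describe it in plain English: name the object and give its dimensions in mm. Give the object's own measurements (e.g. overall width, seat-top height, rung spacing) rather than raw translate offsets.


A rectangular picture frame lying in the x–z plane (depth along y). The opening is 650 mm wide (x) by 891 mm tall (z), surrounded by a border 41 mm wide on all four sides. The frame is 31 mm deep and is made of two full-height vertical stiles with two horizontal rails fitted between them.


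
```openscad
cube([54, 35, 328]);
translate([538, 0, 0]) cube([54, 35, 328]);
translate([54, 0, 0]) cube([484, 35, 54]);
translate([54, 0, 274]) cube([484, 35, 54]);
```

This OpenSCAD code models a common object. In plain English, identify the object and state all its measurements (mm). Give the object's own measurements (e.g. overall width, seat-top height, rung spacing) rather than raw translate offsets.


A rectangular picture frame lying in the x–z plane (depth along y). The opening is 484 mm wide (x) by 220 mm tall (z), surrounded by a border 54 mm wide on all four sides. The frame is 35 mm deep and is made of two full-height vertical stiles with two horizontal rails fitted between them.


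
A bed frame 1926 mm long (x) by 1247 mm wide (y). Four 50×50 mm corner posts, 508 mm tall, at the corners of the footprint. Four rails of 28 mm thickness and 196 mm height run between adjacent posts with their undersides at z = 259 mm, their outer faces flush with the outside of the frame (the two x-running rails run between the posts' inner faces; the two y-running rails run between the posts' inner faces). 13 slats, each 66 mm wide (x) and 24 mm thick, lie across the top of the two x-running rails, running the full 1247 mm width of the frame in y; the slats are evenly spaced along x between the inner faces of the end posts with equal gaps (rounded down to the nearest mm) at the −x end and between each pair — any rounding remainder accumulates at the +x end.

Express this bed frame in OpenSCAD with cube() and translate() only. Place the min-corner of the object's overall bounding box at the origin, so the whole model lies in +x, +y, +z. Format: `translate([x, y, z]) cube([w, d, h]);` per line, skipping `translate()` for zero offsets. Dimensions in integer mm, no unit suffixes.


cube([50, 50, 508]);
translate([0, 1197, 0]) cube([50, 50, 508]);
translate([1876, 0, 0]) cube([50, 50, 508]);
translate([1876, 1197, 0]) cube([50, 50, 508]);
translate([50, 0, 259]) cube([1826, 28, 196]);
translate([50, 1219, 259]) cube([1826, 28, 196]);
translate([0, 50, 259]) cube([28, 1147, 196]);
translate([1898, 50, 259]) cube([28, 1147, 196]);
translate([119, 0, 455]) cube([66, 1247, 24]);
translate([254, 0, 455]) cube([66, 1247, 24]);
translate([389, 0, 455]) cube([66, 1247, 24]);
translate([524, 0, 455]) cube([66, 1247, 24]);
translate([659, 0, 455]) cube([66, 1247, 24]);
translate([794, 0, 455]) cube([66, 1247, 24]);
translate([929, 0, 455]) cube([66, 1247, 24]);
translate([1064, 0, 455]) cube([66, 1247, 24]);
translate([1199, 0, 455]) cube([66, 1247, 24]);
translate([1334, 0, 455]) cube([66, 1247, 24]);
translate([1469, 0, 455]) cube([66, 1247, 24]);
translate([1604, 0, 455]) cube([66, 1247, 24]);
translate([1739, 0, 455]) cube([66, 1247, 24]);


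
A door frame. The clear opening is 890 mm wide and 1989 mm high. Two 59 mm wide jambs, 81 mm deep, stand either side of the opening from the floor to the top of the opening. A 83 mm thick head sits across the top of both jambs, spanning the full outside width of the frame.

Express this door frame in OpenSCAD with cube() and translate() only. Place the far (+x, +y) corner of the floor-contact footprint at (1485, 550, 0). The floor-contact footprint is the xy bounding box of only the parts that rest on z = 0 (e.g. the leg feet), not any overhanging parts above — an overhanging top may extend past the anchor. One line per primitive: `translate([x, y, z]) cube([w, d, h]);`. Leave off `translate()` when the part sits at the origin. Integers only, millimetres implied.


translate([477, 469, 0]) cube([59, 81, 1989]);
translate([1426, 469, 0]) cube([59, 81, 1989]);
translate([477, 469, 1989]) cube([1008, 81, 83]);


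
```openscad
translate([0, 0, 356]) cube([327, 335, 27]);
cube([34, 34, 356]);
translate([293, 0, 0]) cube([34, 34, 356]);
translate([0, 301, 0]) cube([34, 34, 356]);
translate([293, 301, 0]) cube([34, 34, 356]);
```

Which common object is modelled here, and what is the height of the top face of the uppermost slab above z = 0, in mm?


A stool. The seat height is 383 mm.

A 327×335×27 slab at z = 356 on four corner posts — a stool. The seat top is 356 + 27 = 383 mm.


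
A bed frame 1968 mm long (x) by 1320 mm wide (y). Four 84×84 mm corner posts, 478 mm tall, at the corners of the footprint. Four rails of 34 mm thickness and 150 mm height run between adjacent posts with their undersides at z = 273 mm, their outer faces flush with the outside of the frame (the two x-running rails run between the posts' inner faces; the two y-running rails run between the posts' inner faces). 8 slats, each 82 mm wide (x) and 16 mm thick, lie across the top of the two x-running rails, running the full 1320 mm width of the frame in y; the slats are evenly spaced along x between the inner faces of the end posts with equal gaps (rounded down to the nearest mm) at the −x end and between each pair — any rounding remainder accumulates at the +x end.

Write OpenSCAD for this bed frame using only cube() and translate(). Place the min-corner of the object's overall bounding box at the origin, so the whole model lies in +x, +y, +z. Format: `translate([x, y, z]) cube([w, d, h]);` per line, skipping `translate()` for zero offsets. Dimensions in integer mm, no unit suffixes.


cube([84, 84, 478]);
translate([0, 1236, 0]) cube([84, 84, 478]);
translate([1884, 0, 0]) cube([84, 84, 478]);
translate([1884, 1236, 0]) cube([84, 84, 478]);
translate([84, 0, 273]) cube([1800, 34, 150]);
translate([84, 1286, 273]) cube([1800, 34, 150]);
translate([0, 84, 273]) cube([34, 1152, 150]);
translate([1934, 84, 273]) cube([34, 1152, 150]);
translate([211, 0, 423]) cube([82, 1320, 16]);
translate([420, 0, 423]) cube([82, 1320, 16]);
translate([629, 0, 423]) cube([82, 1320, 16]);
translate([838, 0, 423]) cube([82, 1320, 16]);
translate([1047, 0, 423]) cube([82, 1320, 16]);
translate([1256, 0, 423]) cube([82, 1320, 16]);
translate([1465, 0, 423]) cube([82, 1320, 16]);
translate([1674, 0, 423]) cube([82, 1320, 16]);
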